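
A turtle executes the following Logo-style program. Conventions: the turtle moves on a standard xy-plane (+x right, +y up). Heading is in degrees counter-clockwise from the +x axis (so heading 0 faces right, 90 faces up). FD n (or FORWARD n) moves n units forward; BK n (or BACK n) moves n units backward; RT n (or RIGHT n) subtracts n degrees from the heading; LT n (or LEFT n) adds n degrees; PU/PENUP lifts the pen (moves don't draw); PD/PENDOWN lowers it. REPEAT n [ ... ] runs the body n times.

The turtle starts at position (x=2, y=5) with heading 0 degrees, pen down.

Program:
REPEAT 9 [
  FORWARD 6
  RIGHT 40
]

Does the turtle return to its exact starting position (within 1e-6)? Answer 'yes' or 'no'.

Answer: yes

Derivation:
Executing turtle program step by step:
Start: pos=(2,5), heading=0, pen down
REPEAT 9 [
  -- iteration 1/9 --
  FD 6: (2,5) -> (8,5) [heading=0, draw]
  RT 40: heading 0 -> 320
  -- iteration 2/9 --
  FD 6: (8,5) -> (12.596,1.143) [heading=320, draw]
  RT 40: heading 320 -> 280
  -- iteration 3/9 --
  FD 6: (12.596,1.143) -> (13.638,-4.766) [heading=280, draw]
  RT 40: heading 280 -> 240
  -- iteration 4/9 --
  FD 6: (13.638,-4.766) -> (10.638,-9.962) [heading=240, draw]
  RT 40: heading 240 -> 200
  -- iteration 5/9 --
  FD 6: (10.638,-9.962) -> (5,-12.014) [heading=200, draw]
  RT 40: heading 200 -> 160
  -- iteration 6/9 --
  FD 6: (5,-12.014) -> (-0.638,-9.962) [heading=160, draw]
  RT 40: heading 160 -> 120
  -- iteration 7/9 --
  FD 6: (-0.638,-9.962) -> (-3.638,-4.766) [heading=120, draw]
  RT 40: heading 120 -> 80
  -- iteration 8/9 --
  FD 6: (-3.638,-4.766) -> (-2.596,1.143) [heading=80, draw]
  RT 40: heading 80 -> 40
  -- iteration 9/9 --
  FD 6: (-2.596,1.143) -> (2,5) [heading=40, draw]
  RT 40: heading 40 -> 0
]
Final: pos=(2,5), heading=0, 9 segment(s) drawn

Start position: (2, 5)
Final position: (2, 5)
Distance = 0; < 1e-6 -> CLOSED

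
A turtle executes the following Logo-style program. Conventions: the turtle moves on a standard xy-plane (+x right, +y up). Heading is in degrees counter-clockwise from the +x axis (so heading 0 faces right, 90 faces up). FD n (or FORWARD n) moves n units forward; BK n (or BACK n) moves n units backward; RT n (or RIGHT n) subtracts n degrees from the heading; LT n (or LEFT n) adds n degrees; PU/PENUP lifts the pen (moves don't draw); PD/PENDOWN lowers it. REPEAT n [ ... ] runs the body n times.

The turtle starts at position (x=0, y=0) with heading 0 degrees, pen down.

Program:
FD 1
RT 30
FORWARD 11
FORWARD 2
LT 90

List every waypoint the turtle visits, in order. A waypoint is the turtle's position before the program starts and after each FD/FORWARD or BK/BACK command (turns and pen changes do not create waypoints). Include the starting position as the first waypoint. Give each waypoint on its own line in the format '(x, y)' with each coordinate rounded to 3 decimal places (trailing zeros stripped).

Executing turtle program step by step:
Start: pos=(0,0), heading=0, pen down
FD 1: (0,0) -> (1,0) [heading=0, draw]
RT 30: heading 0 -> 330
FD 11: (1,0) -> (10.526,-5.5) [heading=330, draw]
FD 2: (10.526,-5.5) -> (12.258,-6.5) [heading=330, draw]
LT 90: heading 330 -> 60
Final: pos=(12.258,-6.5), heading=60, 3 segment(s) drawn
Waypoints (4 total):
(0, 0)
(1, 0)
(10.526, -5.5)
(12.258, -6.5)

Answer: (0, 0)
(1, 0)
(10.526, -5.5)
(12.258, -6.5)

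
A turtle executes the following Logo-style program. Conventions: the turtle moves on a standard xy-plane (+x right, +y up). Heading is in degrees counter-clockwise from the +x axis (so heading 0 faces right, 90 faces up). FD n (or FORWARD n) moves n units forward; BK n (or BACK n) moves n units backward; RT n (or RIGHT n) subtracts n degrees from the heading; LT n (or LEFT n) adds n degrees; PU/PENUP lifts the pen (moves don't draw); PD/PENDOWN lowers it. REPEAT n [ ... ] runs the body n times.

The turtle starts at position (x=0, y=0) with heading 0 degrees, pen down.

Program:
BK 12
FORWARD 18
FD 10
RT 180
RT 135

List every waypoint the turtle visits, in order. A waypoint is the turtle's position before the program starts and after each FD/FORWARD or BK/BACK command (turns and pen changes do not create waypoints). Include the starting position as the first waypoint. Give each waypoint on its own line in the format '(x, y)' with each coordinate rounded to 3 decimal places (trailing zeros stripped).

Executing turtle program step by step:
Start: pos=(0,0), heading=0, pen down
BK 12: (0,0) -> (-12,0) [heading=0, draw]
FD 18: (-12,0) -> (6,0) [heading=0, draw]
FD 10: (6,0) -> (16,0) [heading=0, draw]
RT 180: heading 0 -> 180
RT 135: heading 180 -> 45
Final: pos=(16,0), heading=45, 3 segment(s) drawn
Waypoints (4 total):
(0, 0)
(-12, 0)
(6, 0)
(16, 0)

Answer: (0, 0)
(-12, 0)
(6, 0)
(16, 0)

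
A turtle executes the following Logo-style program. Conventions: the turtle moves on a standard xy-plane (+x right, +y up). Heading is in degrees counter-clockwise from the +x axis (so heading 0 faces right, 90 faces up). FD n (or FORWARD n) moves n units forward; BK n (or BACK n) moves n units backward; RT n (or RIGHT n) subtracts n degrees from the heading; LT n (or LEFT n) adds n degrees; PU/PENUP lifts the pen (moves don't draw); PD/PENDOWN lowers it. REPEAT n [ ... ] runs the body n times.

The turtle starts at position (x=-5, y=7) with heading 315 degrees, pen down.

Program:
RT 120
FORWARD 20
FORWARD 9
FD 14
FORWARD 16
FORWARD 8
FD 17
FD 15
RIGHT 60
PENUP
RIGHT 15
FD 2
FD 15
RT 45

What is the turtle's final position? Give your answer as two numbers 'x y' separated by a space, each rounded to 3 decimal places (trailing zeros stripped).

Answer: -109.127 -3.901

Derivation:
Executing turtle program step by step:
Start: pos=(-5,7), heading=315, pen down
RT 120: heading 315 -> 195
FD 20: (-5,7) -> (-24.319,1.824) [heading=195, draw]
FD 9: (-24.319,1.824) -> (-33.012,-0.506) [heading=195, draw]
FD 14: (-33.012,-0.506) -> (-46.535,-4.129) [heading=195, draw]
FD 16: (-46.535,-4.129) -> (-61.99,-8.27) [heading=195, draw]
FD 8: (-61.99,-8.27) -> (-69.717,-10.341) [heading=195, draw]
FD 17: (-69.717,-10.341) -> (-86.138,-14.741) [heading=195, draw]
FD 15: (-86.138,-14.741) -> (-100.627,-18.623) [heading=195, draw]
RT 60: heading 195 -> 135
PU: pen up
RT 15: heading 135 -> 120
FD 2: (-100.627,-18.623) -> (-101.627,-16.891) [heading=120, move]
FD 15: (-101.627,-16.891) -> (-109.127,-3.901) [heading=120, move]
RT 45: heading 120 -> 75
Final: pos=(-109.127,-3.901), heading=75, 7 segment(s) drawn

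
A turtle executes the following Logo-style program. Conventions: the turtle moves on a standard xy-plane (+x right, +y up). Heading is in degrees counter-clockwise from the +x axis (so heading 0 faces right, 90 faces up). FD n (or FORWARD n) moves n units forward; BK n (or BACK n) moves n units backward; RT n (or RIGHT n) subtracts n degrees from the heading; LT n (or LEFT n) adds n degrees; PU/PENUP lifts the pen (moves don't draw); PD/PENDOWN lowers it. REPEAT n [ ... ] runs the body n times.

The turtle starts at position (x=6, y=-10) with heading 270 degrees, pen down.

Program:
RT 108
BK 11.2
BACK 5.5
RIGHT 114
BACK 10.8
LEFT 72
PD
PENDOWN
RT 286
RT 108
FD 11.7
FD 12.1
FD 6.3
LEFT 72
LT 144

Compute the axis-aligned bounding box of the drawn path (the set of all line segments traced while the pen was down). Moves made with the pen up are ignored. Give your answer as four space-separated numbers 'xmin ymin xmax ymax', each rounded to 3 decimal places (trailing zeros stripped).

Answer: 6 -23.187 21.883 6.84

Derivation:
Executing turtle program step by step:
Start: pos=(6,-10), heading=270, pen down
RT 108: heading 270 -> 162
BK 11.2: (6,-10) -> (16.652,-13.461) [heading=162, draw]
BK 5.5: (16.652,-13.461) -> (21.883,-15.161) [heading=162, draw]
RT 114: heading 162 -> 48
BK 10.8: (21.883,-15.161) -> (14.656,-23.187) [heading=48, draw]
LT 72: heading 48 -> 120
PD: pen down
PD: pen down
RT 286: heading 120 -> 194
RT 108: heading 194 -> 86
FD 11.7: (14.656,-23.187) -> (15.472,-11.515) [heading=86, draw]
FD 12.1: (15.472,-11.515) -> (16.316,0.555) [heading=86, draw]
FD 6.3: (16.316,0.555) -> (16.756,6.84) [heading=86, draw]
LT 72: heading 86 -> 158
LT 144: heading 158 -> 302
Final: pos=(16.756,6.84), heading=302, 6 segment(s) drawn

Segment endpoints: x in {6, 14.656, 15.472, 16.316, 16.652, 16.756, 21.883}, y in {-23.187, -15.161, -13.461, -11.515, -10, 0.555, 6.84}
xmin=6, ymin=-23.187, xmax=21.883, ymax=6.84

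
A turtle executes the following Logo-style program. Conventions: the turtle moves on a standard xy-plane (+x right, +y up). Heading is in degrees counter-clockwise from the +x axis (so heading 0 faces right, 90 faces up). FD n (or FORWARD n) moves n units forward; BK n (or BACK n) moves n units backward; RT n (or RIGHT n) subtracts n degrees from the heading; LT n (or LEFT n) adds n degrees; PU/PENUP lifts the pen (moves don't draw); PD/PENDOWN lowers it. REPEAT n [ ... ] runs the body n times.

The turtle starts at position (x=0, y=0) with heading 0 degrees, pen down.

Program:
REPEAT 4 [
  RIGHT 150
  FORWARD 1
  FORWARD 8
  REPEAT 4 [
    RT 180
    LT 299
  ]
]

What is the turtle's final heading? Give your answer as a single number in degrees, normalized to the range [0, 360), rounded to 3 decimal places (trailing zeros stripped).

Answer: 224

Derivation:
Executing turtle program step by step:
Start: pos=(0,0), heading=0, pen down
REPEAT 4 [
  -- iteration 1/4 --
  RT 150: heading 0 -> 210
  FD 1: (0,0) -> (-0.866,-0.5) [heading=210, draw]
  FD 8: (-0.866,-0.5) -> (-7.794,-4.5) [heading=210, draw]
  REPEAT 4 [
    -- iteration 1/4 --
    RT 180: heading 210 -> 30
    LT 299: heading 30 -> 329
    -- iteration 2/4 --
    RT 180: heading 329 -> 149
    LT 299: heading 149 -> 88
    -- iteration 3/4 --
    RT 180: heading 88 -> 268
    LT 299: heading 268 -> 207
    -- iteration 4/4 --
    RT 180: heading 207 -> 27
    LT 299: heading 27 -> 326
  ]
  -- iteration 2/4 --
  RT 150: heading 326 -> 176
  FD 1: (-7.794,-4.5) -> (-8.792,-4.43) [heading=176, draw]
  FD 8: (-8.792,-4.43) -> (-16.772,-3.872) [heading=176, draw]
  REPEAT 4 [
    -- iteration 1/4 --
    RT 180: heading 176 -> 356
    LT 299: heading 356 -> 295
    -- iteration 2/4 --
    RT 180: heading 295 -> 115
    LT 299: heading 115 -> 54
    -- iteration 3/4 --
    RT 180: heading 54 -> 234
    LT 299: heading 234 -> 173
    -- iteration 4/4 --
    RT 180: heading 173 -> 353
    LT 299: heading 353 -> 292
  ]
  -- iteration 3/4 --
  RT 150: heading 292 -> 142
  FD 1: (-16.772,-3.872) -> (-17.56,-3.257) [heading=142, draw]
  FD 8: (-17.56,-3.257) -> (-23.864,1.669) [heading=142, draw]
  REPEAT 4 [
    -- iteration 1/4 --
    RT 180: heading 142 -> 322
    LT 299: heading 322 -> 261
    -- iteration 2/4 --
    RT 180: heading 261 -> 81
    LT 299: heading 81 -> 20
    -- iteration 3/4 --
    RT 180: heading 20 -> 200
    LT 299: heading 200 -> 139
    -- iteration 4/4 --
    RT 180: heading 139 -> 319
    LT 299: heading 319 -> 258
  ]
  -- iteration 4/4 --
  RT 150: heading 258 -> 108
  FD 1: (-23.864,1.669) -> (-24.173,2.62) [heading=108, draw]
  FD 8: (-24.173,2.62) -> (-26.646,10.228) [heading=108, draw]
  REPEAT 4 [
    -- iteration 1/4 --
    RT 180: heading 108 -> 288
    LT 299: heading 288 -> 227
    -- iteration 2/4 --
    RT 180: heading 227 -> 47
    LT 299: heading 47 -> 346
    -- iteration 3/4 --
    RT 180: heading 346 -> 166
    LT 299: heading 166 -> 105
    -- iteration 4/4 --
    RT 180: heading 105 -> 285
    LT 299: heading 285 -> 224
  ]
]
Final: pos=(-26.646,10.228), heading=224, 8 segment(s) drawn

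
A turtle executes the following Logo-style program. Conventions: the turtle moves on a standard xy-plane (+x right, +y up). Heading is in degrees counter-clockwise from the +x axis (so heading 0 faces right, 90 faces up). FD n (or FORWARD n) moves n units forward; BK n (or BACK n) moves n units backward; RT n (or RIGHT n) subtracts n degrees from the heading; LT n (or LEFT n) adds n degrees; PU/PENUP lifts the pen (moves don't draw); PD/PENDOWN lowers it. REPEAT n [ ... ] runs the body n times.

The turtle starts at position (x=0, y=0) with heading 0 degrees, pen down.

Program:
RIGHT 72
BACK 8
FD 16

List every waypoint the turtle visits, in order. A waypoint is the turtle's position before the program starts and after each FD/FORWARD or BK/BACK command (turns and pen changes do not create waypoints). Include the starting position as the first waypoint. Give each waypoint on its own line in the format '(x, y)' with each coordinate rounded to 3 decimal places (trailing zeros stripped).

Executing turtle program step by step:
Start: pos=(0,0), heading=0, pen down
RT 72: heading 0 -> 288
BK 8: (0,0) -> (-2.472,7.608) [heading=288, draw]
FD 16: (-2.472,7.608) -> (2.472,-7.608) [heading=288, draw]
Final: pos=(2.472,-7.608), heading=288, 2 segment(s) drawn
Waypoints (3 total):
(0, 0)
(-2.472, 7.608)
(2.472, -7.608)

Answer: (0, 0)
(-2.472, 7.608)
(2.472, -7.608)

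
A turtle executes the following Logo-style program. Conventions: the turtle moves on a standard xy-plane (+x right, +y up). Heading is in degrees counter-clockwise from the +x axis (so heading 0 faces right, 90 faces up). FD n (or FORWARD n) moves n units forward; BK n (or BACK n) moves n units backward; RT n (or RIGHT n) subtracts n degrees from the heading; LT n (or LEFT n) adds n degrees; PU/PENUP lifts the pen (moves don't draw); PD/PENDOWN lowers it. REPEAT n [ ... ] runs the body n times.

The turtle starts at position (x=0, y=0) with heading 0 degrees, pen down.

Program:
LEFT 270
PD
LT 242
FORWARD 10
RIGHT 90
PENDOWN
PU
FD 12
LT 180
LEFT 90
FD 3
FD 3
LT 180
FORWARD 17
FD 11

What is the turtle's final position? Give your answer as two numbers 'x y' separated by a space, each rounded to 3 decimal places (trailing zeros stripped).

Answer: -22.621 25.618

Derivation:
Executing turtle program step by step:
Start: pos=(0,0), heading=0, pen down
LT 270: heading 0 -> 270
PD: pen down
LT 242: heading 270 -> 152
FD 10: (0,0) -> (-8.829,4.695) [heading=152, draw]
RT 90: heading 152 -> 62
PD: pen down
PU: pen up
FD 12: (-8.829,4.695) -> (-3.196,15.29) [heading=62, move]
LT 180: heading 62 -> 242
LT 90: heading 242 -> 332
FD 3: (-3.196,15.29) -> (-0.547,13.882) [heading=332, move]
FD 3: (-0.547,13.882) -> (2.102,12.473) [heading=332, move]
LT 180: heading 332 -> 152
FD 17: (2.102,12.473) -> (-12.908,20.454) [heading=152, move]
FD 11: (-12.908,20.454) -> (-22.621,25.618) [heading=152, move]
Final: pos=(-22.621,25.618), heading=152, 1 segment(s) drawn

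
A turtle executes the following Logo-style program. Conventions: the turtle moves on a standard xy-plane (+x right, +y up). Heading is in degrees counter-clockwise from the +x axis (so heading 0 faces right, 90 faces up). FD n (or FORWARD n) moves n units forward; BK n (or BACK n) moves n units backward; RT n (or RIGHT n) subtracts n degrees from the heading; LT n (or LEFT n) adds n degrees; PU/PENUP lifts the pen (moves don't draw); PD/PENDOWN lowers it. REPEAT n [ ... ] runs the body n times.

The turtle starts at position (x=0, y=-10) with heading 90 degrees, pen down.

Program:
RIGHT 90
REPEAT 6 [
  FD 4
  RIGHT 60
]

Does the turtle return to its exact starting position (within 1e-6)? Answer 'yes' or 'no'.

Executing turtle program step by step:
Start: pos=(0,-10), heading=90, pen down
RT 90: heading 90 -> 0
REPEAT 6 [
  -- iteration 1/6 --
  FD 4: (0,-10) -> (4,-10) [heading=0, draw]
  RT 60: heading 0 -> 300
  -- iteration 2/6 --
  FD 4: (4,-10) -> (6,-13.464) [heading=300, draw]
  RT 60: heading 300 -> 240
  -- iteration 3/6 --
  FD 4: (6,-13.464) -> (4,-16.928) [heading=240, draw]
  RT 60: heading 240 -> 180
  -- iteration 4/6 --
  FD 4: (4,-16.928) -> (0,-16.928) [heading=180, draw]
  RT 60: heading 180 -> 120
  -- iteration 5/6 --
  FD 4: (0,-16.928) -> (-2,-13.464) [heading=120, draw]
  RT 60: heading 120 -> 60
  -- iteration 6/6 --
  FD 4: (-2,-13.464) -> (0,-10) [heading=60, draw]
  RT 60: heading 60 -> 0
]
Final: pos=(0,-10), heading=0, 6 segment(s) drawn

Start position: (0, -10)
Final position: (0, -10)
Distance = 0; < 1e-6 -> CLOSED

Answer: yes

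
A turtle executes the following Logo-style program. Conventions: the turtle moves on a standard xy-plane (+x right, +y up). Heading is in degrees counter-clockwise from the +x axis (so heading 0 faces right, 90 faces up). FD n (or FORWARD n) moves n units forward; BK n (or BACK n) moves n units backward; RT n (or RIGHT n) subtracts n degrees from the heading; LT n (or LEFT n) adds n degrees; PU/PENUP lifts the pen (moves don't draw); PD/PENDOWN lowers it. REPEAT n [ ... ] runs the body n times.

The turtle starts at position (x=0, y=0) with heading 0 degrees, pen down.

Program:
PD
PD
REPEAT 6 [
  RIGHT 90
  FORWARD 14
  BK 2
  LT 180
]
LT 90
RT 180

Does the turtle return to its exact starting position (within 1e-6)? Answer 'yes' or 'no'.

Executing turtle program step by step:
Start: pos=(0,0), heading=0, pen down
PD: pen down
PD: pen down
REPEAT 6 [
  -- iteration 1/6 --
  RT 90: heading 0 -> 270
  FD 14: (0,0) -> (0,-14) [heading=270, draw]
  BK 2: (0,-14) -> (0,-12) [heading=270, draw]
  LT 180: heading 270 -> 90
  -- iteration 2/6 --
  RT 90: heading 90 -> 0
  FD 14: (0,-12) -> (14,-12) [heading=0, draw]
  BK 2: (14,-12) -> (12,-12) [heading=0, draw]
  LT 180: heading 0 -> 180
  -- iteration 3/6 --
  RT 90: heading 180 -> 90
  FD 14: (12,-12) -> (12,2) [heading=90, draw]
  BK 2: (12,2) -> (12,0) [heading=90, draw]
  LT 180: heading 90 -> 270
  -- iteration 4/6 --
  RT 90: heading 270 -> 180
  FD 14: (12,0) -> (-2,0) [heading=180, draw]
  BK 2: (-2,0) -> (0,0) [heading=180, draw]
  LT 180: heading 180 -> 0
  -- iteration 5/6 --
  RT 90: heading 0 -> 270
  FD 14: (0,0) -> (0,-14) [heading=270, draw]
  BK 2: (0,-14) -> (0,-12) [heading=270, draw]
  LT 180: heading 270 -> 90
  -- iteration 6/6 --
  RT 90: heading 90 -> 0
  FD 14: (0,-12) -> (14,-12) [heading=0, draw]
  BK 2: (14,-12) -> (12,-12) [heading=0, draw]
  LT 180: heading 0 -> 180
]
LT 90: heading 180 -> 270
RT 180: heading 270 -> 90
Final: pos=(12,-12), heading=90, 12 segment(s) drawn

Start position: (0, 0)
Final position: (12, -12)
Distance = 16.971; >= 1e-6 -> NOT closed

Answer: no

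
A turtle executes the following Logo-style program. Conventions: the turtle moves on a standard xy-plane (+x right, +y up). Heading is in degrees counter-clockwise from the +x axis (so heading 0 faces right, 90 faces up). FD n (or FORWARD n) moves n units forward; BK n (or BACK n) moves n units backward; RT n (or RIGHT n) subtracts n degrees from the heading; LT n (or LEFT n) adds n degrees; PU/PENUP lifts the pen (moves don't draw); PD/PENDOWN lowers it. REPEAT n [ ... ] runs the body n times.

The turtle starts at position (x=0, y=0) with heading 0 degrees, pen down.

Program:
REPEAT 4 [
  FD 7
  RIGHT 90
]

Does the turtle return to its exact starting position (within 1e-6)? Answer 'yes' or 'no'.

Executing turtle program step by step:
Start: pos=(0,0), heading=0, pen down
REPEAT 4 [
  -- iteration 1/4 --
  FD 7: (0,0) -> (7,0) [heading=0, draw]
  RT 90: heading 0 -> 270
  -- iteration 2/4 --
  FD 7: (7,0) -> (7,-7) [heading=270, draw]
  RT 90: heading 270 -> 180
  -- iteration 3/4 --
  FD 7: (7,-7) -> (0,-7) [heading=180, draw]
  RT 90: heading 180 -> 90
  -- iteration 4/4 --
  FD 7: (0,-7) -> (0,0) [heading=90, draw]
  RT 90: heading 90 -> 0
]
Final: pos=(0,0), heading=0, 4 segment(s) drawn

Start position: (0, 0)
Final position: (0, 0)
Distance = 0; < 1e-6 -> CLOSED

Answer: yes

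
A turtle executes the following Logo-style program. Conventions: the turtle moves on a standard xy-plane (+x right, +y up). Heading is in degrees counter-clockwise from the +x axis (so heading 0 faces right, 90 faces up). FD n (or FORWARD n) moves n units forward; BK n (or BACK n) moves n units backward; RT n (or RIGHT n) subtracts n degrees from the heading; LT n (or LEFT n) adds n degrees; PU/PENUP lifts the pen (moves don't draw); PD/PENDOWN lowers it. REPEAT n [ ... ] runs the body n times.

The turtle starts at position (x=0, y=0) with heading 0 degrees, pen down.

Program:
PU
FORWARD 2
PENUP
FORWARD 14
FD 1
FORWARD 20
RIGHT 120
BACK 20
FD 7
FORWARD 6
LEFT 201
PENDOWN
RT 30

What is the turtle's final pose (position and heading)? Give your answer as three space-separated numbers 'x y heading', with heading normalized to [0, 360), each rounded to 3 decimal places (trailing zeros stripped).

Answer: 40.5 6.062 51

Derivation:
Executing turtle program step by step:
Start: pos=(0,0), heading=0, pen down
PU: pen up
FD 2: (0,0) -> (2,0) [heading=0, move]
PU: pen up
FD 14: (2,0) -> (16,0) [heading=0, move]
FD 1: (16,0) -> (17,0) [heading=0, move]
FD 20: (17,0) -> (37,0) [heading=0, move]
RT 120: heading 0 -> 240
BK 20: (37,0) -> (47,17.321) [heading=240, move]
FD 7: (47,17.321) -> (43.5,11.258) [heading=240, move]
FD 6: (43.5,11.258) -> (40.5,6.062) [heading=240, move]
LT 201: heading 240 -> 81
PD: pen down
RT 30: heading 81 -> 51
Final: pos=(40.5,6.062), heading=51, 0 segment(s) drawn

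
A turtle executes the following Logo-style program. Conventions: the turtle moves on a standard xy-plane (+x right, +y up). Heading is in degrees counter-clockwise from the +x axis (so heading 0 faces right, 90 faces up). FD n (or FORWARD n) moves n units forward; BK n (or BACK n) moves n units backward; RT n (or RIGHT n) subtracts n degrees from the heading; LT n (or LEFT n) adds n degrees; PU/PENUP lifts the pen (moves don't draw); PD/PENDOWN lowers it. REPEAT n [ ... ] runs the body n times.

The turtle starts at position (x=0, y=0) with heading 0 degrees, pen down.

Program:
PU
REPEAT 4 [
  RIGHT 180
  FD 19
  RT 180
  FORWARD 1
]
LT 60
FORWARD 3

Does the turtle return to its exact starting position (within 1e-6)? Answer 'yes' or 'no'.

Answer: no

Derivation:
Executing turtle program step by step:
Start: pos=(0,0), heading=0, pen down
PU: pen up
REPEAT 4 [
  -- iteration 1/4 --
  RT 180: heading 0 -> 180
  FD 19: (0,0) -> (-19,0) [heading=180, move]
  RT 180: heading 180 -> 0
  FD 1: (-19,0) -> (-18,0) [heading=0, move]
  -- iteration 2/4 --
  RT 180: heading 0 -> 180
  FD 19: (-18,0) -> (-37,0) [heading=180, move]
  RT 180: heading 180 -> 0
  FD 1: (-37,0) -> (-36,0) [heading=0, move]
  -- iteration 3/4 --
  RT 180: heading 0 -> 180
  FD 19: (-36,0) -> (-55,0) [heading=180, move]
  RT 180: heading 180 -> 0
  FD 1: (-55,0) -> (-54,0) [heading=0, move]
  -- iteration 4/4 --
  RT 180: heading 0 -> 180
  FD 19: (-54,0) -> (-73,0) [heading=180, move]
  RT 180: heading 180 -> 0
  FD 1: (-73,0) -> (-72,0) [heading=0, move]
]
LT 60: heading 0 -> 60
FD 3: (-72,0) -> (-70.5,2.598) [heading=60, move]
Final: pos=(-70.5,2.598), heading=60, 0 segment(s) drawn

Start position: (0, 0)
Final position: (-70.5, 2.598)
Distance = 70.548; >= 1e-6 -> NOT closed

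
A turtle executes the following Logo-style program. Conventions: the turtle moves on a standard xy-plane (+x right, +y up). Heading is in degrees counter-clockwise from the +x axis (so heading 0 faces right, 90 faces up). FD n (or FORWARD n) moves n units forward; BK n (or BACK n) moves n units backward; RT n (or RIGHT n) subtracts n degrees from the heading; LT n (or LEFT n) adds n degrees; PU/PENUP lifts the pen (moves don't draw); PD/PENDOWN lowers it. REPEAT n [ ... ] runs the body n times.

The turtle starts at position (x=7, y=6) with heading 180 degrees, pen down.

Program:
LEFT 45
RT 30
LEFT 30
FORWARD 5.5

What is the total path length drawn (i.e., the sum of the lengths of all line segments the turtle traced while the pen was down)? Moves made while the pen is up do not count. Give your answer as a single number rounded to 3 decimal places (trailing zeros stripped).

Answer: 5.5

Derivation:
Executing turtle program step by step:
Start: pos=(7,6), heading=180, pen down
LT 45: heading 180 -> 225
RT 30: heading 225 -> 195
LT 30: heading 195 -> 225
FD 5.5: (7,6) -> (3.111,2.111) [heading=225, draw]
Final: pos=(3.111,2.111), heading=225, 1 segment(s) drawn

Segment lengths:
  seg 1: (7,6) -> (3.111,2.111), length = 5.5
Total = 5.5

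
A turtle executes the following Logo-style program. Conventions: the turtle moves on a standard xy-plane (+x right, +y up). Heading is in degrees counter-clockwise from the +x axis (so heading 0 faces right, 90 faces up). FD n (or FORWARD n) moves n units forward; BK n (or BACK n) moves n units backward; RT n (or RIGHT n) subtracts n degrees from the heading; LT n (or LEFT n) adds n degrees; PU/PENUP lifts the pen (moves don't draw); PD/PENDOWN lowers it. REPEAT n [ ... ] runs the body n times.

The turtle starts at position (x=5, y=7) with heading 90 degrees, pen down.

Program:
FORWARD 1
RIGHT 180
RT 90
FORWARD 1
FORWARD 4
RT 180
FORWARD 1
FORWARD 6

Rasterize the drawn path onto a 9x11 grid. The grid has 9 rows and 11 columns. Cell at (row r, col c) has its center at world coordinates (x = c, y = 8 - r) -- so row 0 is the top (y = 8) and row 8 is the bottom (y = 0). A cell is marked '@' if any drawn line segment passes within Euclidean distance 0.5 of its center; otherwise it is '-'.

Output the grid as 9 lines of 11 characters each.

Segment 0: (5,7) -> (5,8)
Segment 1: (5,8) -> (4,8)
Segment 2: (4,8) -> (0,8)
Segment 3: (0,8) -> (1,8)
Segment 4: (1,8) -> (7,8)

Answer: @@@@@@@@---
-----@-----
-----------
-----------
-----------
-----------
-----------
-----------
-----------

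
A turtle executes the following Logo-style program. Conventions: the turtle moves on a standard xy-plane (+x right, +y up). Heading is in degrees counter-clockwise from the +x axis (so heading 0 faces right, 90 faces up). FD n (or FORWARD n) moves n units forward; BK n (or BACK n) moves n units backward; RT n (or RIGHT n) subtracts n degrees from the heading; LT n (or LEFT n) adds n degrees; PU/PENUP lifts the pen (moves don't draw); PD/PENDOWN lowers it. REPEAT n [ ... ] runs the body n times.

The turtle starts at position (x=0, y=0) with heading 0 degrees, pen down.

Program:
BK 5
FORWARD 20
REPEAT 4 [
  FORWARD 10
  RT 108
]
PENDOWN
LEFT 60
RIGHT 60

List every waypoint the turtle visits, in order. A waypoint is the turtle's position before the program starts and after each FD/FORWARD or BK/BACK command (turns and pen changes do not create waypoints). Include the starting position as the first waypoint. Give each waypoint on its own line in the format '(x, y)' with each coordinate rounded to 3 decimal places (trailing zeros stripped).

Answer: (0, 0)
(-5, 0)
(15, 0)
(25, 0)
(21.91, -9.511)
(13.82, -3.633)
(21.91, 2.245)

Derivation:
Executing turtle program step by step:
Start: pos=(0,0), heading=0, pen down
BK 5: (0,0) -> (-5,0) [heading=0, draw]
FD 20: (-5,0) -> (15,0) [heading=0, draw]
REPEAT 4 [
  -- iteration 1/4 --
  FD 10: (15,0) -> (25,0) [heading=0, draw]
  RT 108: heading 0 -> 252
  -- iteration 2/4 --
  FD 10: (25,0) -> (21.91,-9.511) [heading=252, draw]
  RT 108: heading 252 -> 144
  -- iteration 3/4 --
  FD 10: (21.91,-9.511) -> (13.82,-3.633) [heading=144, draw]
  RT 108: heading 144 -> 36
  -- iteration 4/4 --
  FD 10: (13.82,-3.633) -> (21.91,2.245) [heading=36, draw]
  RT 108: heading 36 -> 288
]
PD: pen down
LT 60: heading 288 -> 348
RT 60: heading 348 -> 288
Final: pos=(21.91,2.245), heading=288, 6 segment(s) drawn
Waypoints (7 total):
(0, 0)
(-5, 0)
(15, 0)
(25, 0)
(21.91, -9.511)
(13.82, -3.633)
(21.91, 2.245)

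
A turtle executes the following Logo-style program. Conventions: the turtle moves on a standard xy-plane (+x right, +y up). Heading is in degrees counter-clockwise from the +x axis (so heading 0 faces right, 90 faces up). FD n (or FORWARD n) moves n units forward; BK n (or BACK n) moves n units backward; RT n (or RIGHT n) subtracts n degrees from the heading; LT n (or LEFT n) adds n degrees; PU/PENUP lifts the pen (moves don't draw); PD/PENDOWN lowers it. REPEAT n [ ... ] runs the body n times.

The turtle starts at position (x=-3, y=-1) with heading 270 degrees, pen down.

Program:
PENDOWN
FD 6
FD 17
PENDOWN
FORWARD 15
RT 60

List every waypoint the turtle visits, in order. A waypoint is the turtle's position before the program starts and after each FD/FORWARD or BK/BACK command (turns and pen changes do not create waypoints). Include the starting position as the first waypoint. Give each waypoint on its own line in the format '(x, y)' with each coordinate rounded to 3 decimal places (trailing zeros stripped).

Answer: (-3, -1)
(-3, -7)
(-3, -24)
(-3, -39)

Derivation:
Executing turtle program step by step:
Start: pos=(-3,-1), heading=270, pen down
PD: pen down
FD 6: (-3,-1) -> (-3,-7) [heading=270, draw]
FD 17: (-3,-7) -> (-3,-24) [heading=270, draw]
PD: pen down
FD 15: (-3,-24) -> (-3,-39) [heading=270, draw]
RT 60: heading 270 -> 210
Final: pos=(-3,-39), heading=210, 3 segment(s) drawn
Waypoints (4 total):
(-3, -1)
(-3, -7)
(-3, -24)
(-3, -39)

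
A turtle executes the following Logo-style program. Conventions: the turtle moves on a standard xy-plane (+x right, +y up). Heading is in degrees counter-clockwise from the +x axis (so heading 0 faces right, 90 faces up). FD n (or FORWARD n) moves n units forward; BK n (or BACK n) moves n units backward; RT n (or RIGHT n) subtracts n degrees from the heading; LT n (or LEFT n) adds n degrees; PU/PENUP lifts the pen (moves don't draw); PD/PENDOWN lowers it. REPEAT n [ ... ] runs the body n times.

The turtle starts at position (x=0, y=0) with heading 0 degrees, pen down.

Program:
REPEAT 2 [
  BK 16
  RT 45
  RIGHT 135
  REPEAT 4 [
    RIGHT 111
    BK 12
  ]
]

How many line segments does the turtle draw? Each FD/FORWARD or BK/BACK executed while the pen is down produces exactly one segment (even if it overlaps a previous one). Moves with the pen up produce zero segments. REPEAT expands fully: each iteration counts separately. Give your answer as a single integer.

Executing turtle program step by step:
Start: pos=(0,0), heading=0, pen down
REPEAT 2 [
  -- iteration 1/2 --
  BK 16: (0,0) -> (-16,0) [heading=0, draw]
  RT 45: heading 0 -> 315
  RT 135: heading 315 -> 180
  REPEAT 4 [
    -- iteration 1/4 --
    RT 111: heading 180 -> 69
    BK 12: (-16,0) -> (-20.3,-11.203) [heading=69, draw]
    -- iteration 2/4 --
    RT 111: heading 69 -> 318
    BK 12: (-20.3,-11.203) -> (-29.218,-3.173) [heading=318, draw]
    -- iteration 3/4 --
    RT 111: heading 318 -> 207
    BK 12: (-29.218,-3.173) -> (-18.526,2.274) [heading=207, draw]
    -- iteration 4/4 --
    RT 111: heading 207 -> 96
    BK 12: (-18.526,2.274) -> (-17.272,-9.66) [heading=96, draw]
  ]
  -- iteration 2/2 --
  BK 16: (-17.272,-9.66) -> (-15.599,-25.572) [heading=96, draw]
  RT 45: heading 96 -> 51
  RT 135: heading 51 -> 276
  REPEAT 4 [
    -- iteration 1/4 --
    RT 111: heading 276 -> 165
    BK 12: (-15.599,-25.572) -> (-4.008,-28.678) [heading=165, draw]
    -- iteration 2/4 --
    RT 111: heading 165 -> 54
    BK 12: (-4.008,-28.678) -> (-11.062,-38.386) [heading=54, draw]
    -- iteration 3/4 --
    RT 111: heading 54 -> 303
    BK 12: (-11.062,-38.386) -> (-17.597,-28.322) [heading=303, draw]
    -- iteration 4/4 --
    RT 111: heading 303 -> 192
    BK 12: (-17.597,-28.322) -> (-5.859,-25.827) [heading=192, draw]
  ]
]
Final: pos=(-5.859,-25.827), heading=192, 10 segment(s) drawn
Segments drawn: 10

Answer: 10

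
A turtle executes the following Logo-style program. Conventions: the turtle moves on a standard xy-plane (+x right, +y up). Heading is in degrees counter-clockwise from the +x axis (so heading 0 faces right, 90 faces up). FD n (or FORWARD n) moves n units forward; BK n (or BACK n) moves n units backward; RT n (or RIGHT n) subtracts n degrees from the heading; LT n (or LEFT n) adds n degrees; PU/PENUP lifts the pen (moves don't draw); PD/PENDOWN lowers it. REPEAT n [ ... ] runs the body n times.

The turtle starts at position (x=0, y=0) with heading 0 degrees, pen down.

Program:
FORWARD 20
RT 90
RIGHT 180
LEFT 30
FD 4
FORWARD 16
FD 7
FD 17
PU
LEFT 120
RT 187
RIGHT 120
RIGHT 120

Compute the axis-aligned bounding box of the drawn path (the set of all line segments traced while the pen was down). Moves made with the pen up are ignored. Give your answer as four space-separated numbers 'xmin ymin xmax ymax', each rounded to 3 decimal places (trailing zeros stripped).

Answer: -2 0 20 38.105

Derivation:
Executing turtle program step by step:
Start: pos=(0,0), heading=0, pen down
FD 20: (0,0) -> (20,0) [heading=0, draw]
RT 90: heading 0 -> 270
RT 180: heading 270 -> 90
LT 30: heading 90 -> 120
FD 4: (20,0) -> (18,3.464) [heading=120, draw]
FD 16: (18,3.464) -> (10,17.321) [heading=120, draw]
FD 7: (10,17.321) -> (6.5,23.383) [heading=120, draw]
FD 17: (6.5,23.383) -> (-2,38.105) [heading=120, draw]
PU: pen up
LT 120: heading 120 -> 240
RT 187: heading 240 -> 53
RT 120: heading 53 -> 293
RT 120: heading 293 -> 173
Final: pos=(-2,38.105), heading=173, 5 segment(s) drawn

Segment endpoints: x in {-2, 0, 6.5, 10, 18, 20}, y in {0, 3.464, 17.321, 23.383, 38.105}
xmin=-2, ymin=0, xmax=20, ymax=38.105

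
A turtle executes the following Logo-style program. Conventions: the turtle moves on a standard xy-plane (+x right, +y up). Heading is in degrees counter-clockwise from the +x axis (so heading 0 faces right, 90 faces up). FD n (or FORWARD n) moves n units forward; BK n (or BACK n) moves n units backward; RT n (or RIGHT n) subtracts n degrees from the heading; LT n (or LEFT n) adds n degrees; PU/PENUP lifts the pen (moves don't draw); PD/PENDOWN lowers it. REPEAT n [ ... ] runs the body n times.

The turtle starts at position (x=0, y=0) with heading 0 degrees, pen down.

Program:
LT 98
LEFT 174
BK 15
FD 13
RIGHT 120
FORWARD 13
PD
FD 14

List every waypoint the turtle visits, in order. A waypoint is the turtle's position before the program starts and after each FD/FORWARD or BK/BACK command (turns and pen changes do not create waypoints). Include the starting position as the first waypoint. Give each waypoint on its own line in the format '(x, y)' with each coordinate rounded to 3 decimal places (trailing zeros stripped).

Executing turtle program step by step:
Start: pos=(0,0), heading=0, pen down
LT 98: heading 0 -> 98
LT 174: heading 98 -> 272
BK 15: (0,0) -> (-0.523,14.991) [heading=272, draw]
FD 13: (-0.523,14.991) -> (-0.07,1.999) [heading=272, draw]
RT 120: heading 272 -> 152
FD 13: (-0.07,1.999) -> (-11.548,8.102) [heading=152, draw]
PD: pen down
FD 14: (-11.548,8.102) -> (-23.909,14.675) [heading=152, draw]
Final: pos=(-23.909,14.675), heading=152, 4 segment(s) drawn
Waypoints (5 total):
(0, 0)
(-0.523, 14.991)
(-0.07, 1.999)
(-11.548, 8.102)
(-23.909, 14.675)

Answer: (0, 0)
(-0.523, 14.991)
(-0.07, 1.999)
(-11.548, 8.102)
(-23.909, 14.675)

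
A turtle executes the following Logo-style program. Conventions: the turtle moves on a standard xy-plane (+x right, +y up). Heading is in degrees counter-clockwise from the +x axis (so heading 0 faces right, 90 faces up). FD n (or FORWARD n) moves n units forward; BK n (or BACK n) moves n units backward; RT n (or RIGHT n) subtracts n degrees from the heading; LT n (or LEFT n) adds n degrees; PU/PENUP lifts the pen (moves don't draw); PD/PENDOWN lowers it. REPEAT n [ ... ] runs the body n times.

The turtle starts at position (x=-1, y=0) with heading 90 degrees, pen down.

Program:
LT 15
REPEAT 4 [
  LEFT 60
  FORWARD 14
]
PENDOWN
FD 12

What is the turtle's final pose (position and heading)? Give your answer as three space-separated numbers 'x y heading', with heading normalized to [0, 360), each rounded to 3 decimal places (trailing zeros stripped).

Executing turtle program step by step:
Start: pos=(-1,0), heading=90, pen down
LT 15: heading 90 -> 105
REPEAT 4 [
  -- iteration 1/4 --
  LT 60: heading 105 -> 165
  FD 14: (-1,0) -> (-14.523,3.623) [heading=165, draw]
  -- iteration 2/4 --
  LT 60: heading 165 -> 225
  FD 14: (-14.523,3.623) -> (-24.422,-6.276) [heading=225, draw]
  -- iteration 3/4 --
  LT 60: heading 225 -> 285
  FD 14: (-24.422,-6.276) -> (-20.799,-19.799) [heading=285, draw]
  -- iteration 4/4 --
  LT 60: heading 285 -> 345
  FD 14: (-20.799,-19.799) -> (-7.276,-23.422) [heading=345, draw]
]
PD: pen down
FD 12: (-7.276,-23.422) -> (4.315,-26.528) [heading=345, draw]
Final: pos=(4.315,-26.528), heading=345, 5 segment(s) drawn

Answer: 4.315 -26.528 345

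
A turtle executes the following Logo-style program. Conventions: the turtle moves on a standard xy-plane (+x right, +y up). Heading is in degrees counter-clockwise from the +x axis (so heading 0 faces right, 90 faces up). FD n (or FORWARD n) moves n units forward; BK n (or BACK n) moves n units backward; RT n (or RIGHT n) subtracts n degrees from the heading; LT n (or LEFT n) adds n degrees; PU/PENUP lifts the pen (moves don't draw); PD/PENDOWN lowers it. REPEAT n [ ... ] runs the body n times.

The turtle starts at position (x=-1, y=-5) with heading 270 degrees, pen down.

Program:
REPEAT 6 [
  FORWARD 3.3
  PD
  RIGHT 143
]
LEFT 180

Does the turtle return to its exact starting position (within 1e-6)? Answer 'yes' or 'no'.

Executing turtle program step by step:
Start: pos=(-1,-5), heading=270, pen down
REPEAT 6 [
  -- iteration 1/6 --
  FD 3.3: (-1,-5) -> (-1,-8.3) [heading=270, draw]
  PD: pen down
  RT 143: heading 270 -> 127
  -- iteration 2/6 --
  FD 3.3: (-1,-8.3) -> (-2.986,-5.665) [heading=127, draw]
  PD: pen down
  RT 143: heading 127 -> 344
  -- iteration 3/6 --
  FD 3.3: (-2.986,-5.665) -> (0.186,-6.574) [heading=344, draw]
  PD: pen down
  RT 143: heading 344 -> 201
  -- iteration 4/6 --
  FD 3.3: (0.186,-6.574) -> (-2.895,-7.757) [heading=201, draw]
  PD: pen down
  RT 143: heading 201 -> 58
  -- iteration 5/6 --
  FD 3.3: (-2.895,-7.757) -> (-1.146,-4.958) [heading=58, draw]
  PD: pen down
  RT 143: heading 58 -> 275
  -- iteration 6/6 --
  FD 3.3: (-1.146,-4.958) -> (-0.858,-8.246) [heading=275, draw]
  PD: pen down
  RT 143: heading 275 -> 132
]
LT 180: heading 132 -> 312
Final: pos=(-0.858,-8.246), heading=312, 6 segment(s) drawn

Start position: (-1, -5)
Final position: (-0.858, -8.246)
Distance = 3.249; >= 1e-6 -> NOT closed

Answer: no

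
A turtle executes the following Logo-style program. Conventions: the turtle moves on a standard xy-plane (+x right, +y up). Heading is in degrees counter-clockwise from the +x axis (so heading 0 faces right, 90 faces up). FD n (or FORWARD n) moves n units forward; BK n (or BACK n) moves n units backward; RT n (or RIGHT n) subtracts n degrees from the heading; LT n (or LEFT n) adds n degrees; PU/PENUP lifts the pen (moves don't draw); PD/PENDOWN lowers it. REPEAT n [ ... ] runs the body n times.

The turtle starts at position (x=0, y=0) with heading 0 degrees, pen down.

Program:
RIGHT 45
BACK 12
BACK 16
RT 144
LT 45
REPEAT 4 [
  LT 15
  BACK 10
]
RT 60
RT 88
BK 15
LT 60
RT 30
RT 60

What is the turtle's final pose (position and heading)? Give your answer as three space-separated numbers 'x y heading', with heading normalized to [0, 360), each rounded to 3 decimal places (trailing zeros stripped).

Executing turtle program step by step:
Start: pos=(0,0), heading=0, pen down
RT 45: heading 0 -> 315
BK 12: (0,0) -> (-8.485,8.485) [heading=315, draw]
BK 16: (-8.485,8.485) -> (-19.799,19.799) [heading=315, draw]
RT 144: heading 315 -> 171
LT 45: heading 171 -> 216
REPEAT 4 [
  -- iteration 1/4 --
  LT 15: heading 216 -> 231
  BK 10: (-19.799,19.799) -> (-13.506,27.57) [heading=231, draw]
  -- iteration 2/4 --
  LT 15: heading 231 -> 246
  BK 10: (-13.506,27.57) -> (-9.438,36.706) [heading=246, draw]
  -- iteration 3/4 --
  LT 15: heading 246 -> 261
  BK 10: (-9.438,36.706) -> (-7.874,46.583) [heading=261, draw]
  -- iteration 4/4 --
  LT 15: heading 261 -> 276
  BK 10: (-7.874,46.583) -> (-8.919,56.528) [heading=276, draw]
]
RT 60: heading 276 -> 216
RT 88: heading 216 -> 128
BK 15: (-8.919,56.528) -> (0.316,44.708) [heading=128, draw]
LT 60: heading 128 -> 188
RT 30: heading 188 -> 158
RT 60: heading 158 -> 98
Final: pos=(0.316,44.708), heading=98, 7 segment(s) drawn

Answer: 0.316 44.708 98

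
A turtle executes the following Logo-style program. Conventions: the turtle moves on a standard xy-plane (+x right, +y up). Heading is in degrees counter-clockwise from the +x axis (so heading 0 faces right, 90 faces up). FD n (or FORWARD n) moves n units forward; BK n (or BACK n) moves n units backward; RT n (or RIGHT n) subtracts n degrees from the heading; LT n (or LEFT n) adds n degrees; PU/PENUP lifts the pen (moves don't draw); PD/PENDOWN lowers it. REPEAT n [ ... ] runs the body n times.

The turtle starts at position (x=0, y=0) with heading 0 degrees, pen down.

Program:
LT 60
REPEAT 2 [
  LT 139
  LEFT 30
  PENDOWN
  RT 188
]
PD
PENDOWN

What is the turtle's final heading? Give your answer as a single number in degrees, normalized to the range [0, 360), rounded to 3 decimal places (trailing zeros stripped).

Answer: 22

Derivation:
Executing turtle program step by step:
Start: pos=(0,0), heading=0, pen down
LT 60: heading 0 -> 60
REPEAT 2 [
  -- iteration 1/2 --
  LT 139: heading 60 -> 199
  LT 30: heading 199 -> 229
  PD: pen down
  RT 188: heading 229 -> 41
  -- iteration 2/2 --
  LT 139: heading 41 -> 180
  LT 30: heading 180 -> 210
  PD: pen down
  RT 188: heading 210 -> 22
]
PD: pen down
PD: pen down
Final: pos=(0,0), heading=22, 0 segment(s) drawn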